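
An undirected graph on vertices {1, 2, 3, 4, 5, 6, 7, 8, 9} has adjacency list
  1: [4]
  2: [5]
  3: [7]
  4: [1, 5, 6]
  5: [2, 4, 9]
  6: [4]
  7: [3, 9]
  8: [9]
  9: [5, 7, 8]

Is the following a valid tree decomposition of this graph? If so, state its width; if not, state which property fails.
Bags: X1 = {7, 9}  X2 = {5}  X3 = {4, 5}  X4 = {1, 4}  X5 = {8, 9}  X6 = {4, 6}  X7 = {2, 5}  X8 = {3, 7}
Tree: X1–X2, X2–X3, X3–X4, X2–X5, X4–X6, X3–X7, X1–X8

A tree decomposition must satisfy three properties: every vertex lies in some bag; for every edge, both endpoints lie together in some bag; and for every vertex, the bags containing it form a connected subtree. Here edge (9,5) lies in no bag, so the decomposition is invalid.

No — edge (9,5) lies in no bag.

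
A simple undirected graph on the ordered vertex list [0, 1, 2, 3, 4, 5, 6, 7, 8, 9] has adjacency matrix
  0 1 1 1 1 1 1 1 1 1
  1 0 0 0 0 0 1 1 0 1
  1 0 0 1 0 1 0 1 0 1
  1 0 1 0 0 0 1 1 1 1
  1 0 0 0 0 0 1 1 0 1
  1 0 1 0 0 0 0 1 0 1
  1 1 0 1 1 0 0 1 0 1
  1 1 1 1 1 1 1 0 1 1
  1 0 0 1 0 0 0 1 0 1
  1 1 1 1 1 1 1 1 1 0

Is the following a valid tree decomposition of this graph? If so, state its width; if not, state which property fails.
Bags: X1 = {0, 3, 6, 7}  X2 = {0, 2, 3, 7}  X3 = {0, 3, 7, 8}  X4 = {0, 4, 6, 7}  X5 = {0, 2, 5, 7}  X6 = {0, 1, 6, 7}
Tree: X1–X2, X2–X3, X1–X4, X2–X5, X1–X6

No — vertex 9 appears in no bag.

A tree decomposition must satisfy three properties: every vertex lies in some bag; for every edge, both endpoints lie together in some bag; and for every vertex, the bags containing it form a connected subtree. Here vertex 9 appears in no bag, so the decomposition is invalid.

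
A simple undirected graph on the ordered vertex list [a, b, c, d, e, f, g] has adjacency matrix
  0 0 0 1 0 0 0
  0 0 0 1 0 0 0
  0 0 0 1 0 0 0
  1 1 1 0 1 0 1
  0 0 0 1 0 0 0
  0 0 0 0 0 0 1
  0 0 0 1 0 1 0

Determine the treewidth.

1

A width-1 tree decomposition is:
Bags: B1 = {d, g}  B2 = {d, e}  B3 = {a, d}  B4 = {b, d}  B5 = {c, d}  B6 = {f, g}
Tree: B1–B2, B2–B3, B1–B4, B4–B5, B1–B6
The largest bag has 2 vertices, giving width 1; this decomposition certifies tw(G) ≤ 1. Since G has at least one edge (e.g. d–g), it is not an edgeless graph, so tw(G) ≥ 1. Combining the bounds, tw(G) = 1.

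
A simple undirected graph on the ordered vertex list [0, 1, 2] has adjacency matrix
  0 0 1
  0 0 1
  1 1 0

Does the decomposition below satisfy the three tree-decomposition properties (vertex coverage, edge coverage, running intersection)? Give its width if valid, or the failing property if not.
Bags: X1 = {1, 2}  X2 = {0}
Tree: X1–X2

A tree decomposition must satisfy three properties: every vertex lies in some bag; for every edge, both endpoints lie together in some bag; and for every vertex, the bags containing it form a connected subtree. Here edge (2,0) lies in no bag, so the decomposition is invalid.

No — edge (2,0) lies in no bag.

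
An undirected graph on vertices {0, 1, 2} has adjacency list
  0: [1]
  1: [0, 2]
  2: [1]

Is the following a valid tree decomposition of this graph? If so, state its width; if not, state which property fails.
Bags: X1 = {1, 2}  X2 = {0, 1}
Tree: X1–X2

Checking the three conditions: (i) the bags cover all of {0, 1, 2}; (ii) for each edge, some bag contains both endpoints; (iii) the bags containing any fixed vertex form a subtree. All hold, so the decomposition is valid with width 2 − 1 = 1.

Yes; width 1.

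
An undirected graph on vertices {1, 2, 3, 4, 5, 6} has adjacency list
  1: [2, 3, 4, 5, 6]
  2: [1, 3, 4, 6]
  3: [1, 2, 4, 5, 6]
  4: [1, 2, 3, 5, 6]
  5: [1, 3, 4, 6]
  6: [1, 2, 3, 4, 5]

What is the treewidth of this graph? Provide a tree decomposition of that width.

Treewidth 4.
One such decomposition:
Bags: B1 = {1, 3, 4, 5, 6}  B2 = {1, 2, 3, 4, 6}
Tree: B1–B2

Every bag has size at most 5, so the width is 5 − 1 = 4 and tw(G) ≤ 4. For the lower bound, the 5 vertices {1, 2, 3, 4, 6} are pairwise adjacent, and any tree decomposition puts a clique entirely inside one bag — forcing width ≥ 4. The upper and lower bounds meet at 4, so that is the treewidth.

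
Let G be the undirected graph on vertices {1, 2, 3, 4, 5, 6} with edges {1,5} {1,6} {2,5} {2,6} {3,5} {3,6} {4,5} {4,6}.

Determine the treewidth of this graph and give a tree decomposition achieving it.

Treewidth 2.
Bags: B1 = {1, 5, 6}  B2 = {4, 5, 6}  B3 = {2, 5, 6}  B4 = {3, 5, 6}
Tree: B1–B2, B2–B3, B3–B4

Each bag holds 3 vertices, so the decomposition has width 2, which upper-bounds the treewidth. For the lower bound, G contains the cycle 1–5–4–6–1, so G is not a forest; only forests have treewidth ≤ 1, hence tw(G) ≥ 2. The upper and lower bounds meet at 2, so that is the treewidth.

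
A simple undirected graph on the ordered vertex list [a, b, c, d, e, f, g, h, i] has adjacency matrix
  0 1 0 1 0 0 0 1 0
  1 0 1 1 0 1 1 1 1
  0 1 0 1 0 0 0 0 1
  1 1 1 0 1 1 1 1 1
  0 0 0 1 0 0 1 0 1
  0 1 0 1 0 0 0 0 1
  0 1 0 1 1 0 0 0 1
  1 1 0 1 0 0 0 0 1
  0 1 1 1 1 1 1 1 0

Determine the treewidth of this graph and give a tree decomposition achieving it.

Treewidth 3.
Bags: B1 = {a, b, d, h}  B2 = {b, d, h, i}  B3 = {b, d, g, i}  B4 = {b, d, f, i}  B5 = {b, c, d, i}  B6 = {d, e, g, i}
Tree: B1–B2, B2–B3, B2–B4, B4–B5, B3–B6

Each bag holds 4 vertices, so the decomposition has width 3, which upper-bounds the treewidth. Conversely, {d, e, g, i} is a clique of size 4, and the vertices of any clique must share a bag in every tree decomposition; so some bag has ≥ 4 vertices and tw(G) ≥ 3. Hence tw(G) = 3 exactly.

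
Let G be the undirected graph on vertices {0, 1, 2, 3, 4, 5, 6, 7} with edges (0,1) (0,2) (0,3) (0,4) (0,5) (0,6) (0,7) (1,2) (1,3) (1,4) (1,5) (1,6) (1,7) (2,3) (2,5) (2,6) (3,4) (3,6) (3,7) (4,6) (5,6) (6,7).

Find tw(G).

4

A width-4 tree decomposition is:
Bags: B1 = {0, 1, 2, 3, 6}  B2 = {0, 1, 3, 6, 7}  B3 = {0, 1, 3, 4, 6}  B4 = {0, 1, 2, 5, 6}
Tree: B1–B2, B1–B3, B1–B4
Every bag has size at most 5, so the width is 5 − 1 = 4 and tw(G) ≤ 4. Conversely, {0, 1, 2, 3, 6} is a clique of size 5, and the vertices of any clique must share a bag in every tree decomposition; so some bag has ≥ 5 vertices and tw(G) ≥ 4. Combining the bounds, tw(G) = 4.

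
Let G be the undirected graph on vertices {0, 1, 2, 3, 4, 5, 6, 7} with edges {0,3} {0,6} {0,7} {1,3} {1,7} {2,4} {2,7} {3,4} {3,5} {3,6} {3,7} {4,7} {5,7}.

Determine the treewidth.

A width-2 tree decomposition is:
Bags: B1 = {3, 4, 7}  B2 = {1, 3, 7}  B3 = {0, 3, 7}  B4 = {3, 5, 7}  B5 = {0, 3, 6}  B6 = {2, 4, 7}
Tree: B1–B2, B2–B3, B1–B4, B3–B5, B1–B6
Every bag has size at most 3, so the width is 3 − 1 = 2 and tw(G) ≤ 2. On the other hand G contains the 3-clique {2, 4, 7}. A clique must lie in a single bag of any decomposition, so no decomposition can have width below 2. Hence tw(G) = 2 exactly.

2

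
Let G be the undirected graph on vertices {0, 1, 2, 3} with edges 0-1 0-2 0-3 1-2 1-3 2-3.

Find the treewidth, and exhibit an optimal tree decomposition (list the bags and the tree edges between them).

Treewidth 3.
One such decomposition:
Bags: B1 = {0, 1, 2, 3}
Tree: (single bag)

With just one bag of size 4, the width is 4 − 1 = 3, so tw(G) ≤ 3. Conversely, {0, 1, 2, 3} is a clique of size 4, and the vertices of any clique must share a bag in every tree decomposition; so some bag has ≥ 4 vertices and tw(G) ≥ 3. The upper and lower bounds meet at 3, so that is the treewidth.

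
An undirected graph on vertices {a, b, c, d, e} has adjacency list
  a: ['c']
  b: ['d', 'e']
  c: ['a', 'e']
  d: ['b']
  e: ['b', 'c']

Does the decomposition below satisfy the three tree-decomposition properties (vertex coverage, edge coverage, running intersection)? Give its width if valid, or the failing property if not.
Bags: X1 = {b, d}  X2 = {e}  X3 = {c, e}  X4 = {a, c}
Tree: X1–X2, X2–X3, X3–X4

A tree decomposition must satisfy three properties: every vertex lies in some bag; for every edge, both endpoints lie together in some bag; and for every vertex, the bags containing it form a connected subtree. Here edge (b,e) lies in no bag, so the decomposition is invalid.

No — edge (b,e) lies in no bag.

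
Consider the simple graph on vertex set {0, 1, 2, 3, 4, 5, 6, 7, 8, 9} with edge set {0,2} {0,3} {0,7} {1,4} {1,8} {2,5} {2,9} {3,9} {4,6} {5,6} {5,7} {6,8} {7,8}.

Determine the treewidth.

2

A width-2 tree decomposition is:
Bags: B1 = {2, 3, 9}  B2 = {0, 2, 3}  B3 = {0, 2, 5}  B4 = {0, 5, 7}  B5 = {5, 6, 7}  B6 = {6, 7, 8}  B7 = {4, 6, 8}  B8 = {1, 4, 8}
Tree: B1–B2, B2–B3, B3–B4, B4–B5, B5–B6, B6–B7, B7–B8
The largest bag has 3 vertices, giving width 2; this decomposition certifies tw(G) ≤ 2. Since 9–3–0–2–9 is a cycle in G, G is not acyclic. Forests are exactly the graphs of treewidth ≤ 1, so tw(G) ≥ 2. Therefore the treewidth is 2.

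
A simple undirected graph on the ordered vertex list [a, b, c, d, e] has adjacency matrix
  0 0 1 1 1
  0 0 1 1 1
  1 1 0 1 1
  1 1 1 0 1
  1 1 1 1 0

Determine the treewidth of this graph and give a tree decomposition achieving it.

Treewidth 3.
One optimal decomposition is:
Bags: B1 = {b, c, d, e}  B2 = {a, c, d, e}
Tree: B1–B2

The largest bag has 4 vertices, giving width 3; this decomposition certifies tw(G) ≤ 3. On the other hand G contains the 4-clique {a, c, d, e}. A clique must lie in a single bag of any decomposition, so no decomposition can have width below 3. The upper and lower bounds meet at 3, so that is the treewidth.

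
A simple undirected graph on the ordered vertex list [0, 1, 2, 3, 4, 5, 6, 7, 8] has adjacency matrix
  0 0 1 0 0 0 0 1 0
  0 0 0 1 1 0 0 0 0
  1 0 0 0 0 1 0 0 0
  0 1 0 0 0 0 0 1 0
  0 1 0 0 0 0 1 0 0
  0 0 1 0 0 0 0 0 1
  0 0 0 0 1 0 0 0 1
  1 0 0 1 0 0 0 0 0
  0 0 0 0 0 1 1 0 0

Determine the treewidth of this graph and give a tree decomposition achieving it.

The largest bag has 3 vertices, giving width 2; this decomposition certifies tw(G) ≤ 2. For the lower bound, G contains the cycle 1–3–7–0–2–5–8–6–4–1, so G is not a forest; only forests have treewidth ≤ 1, hence tw(G) ≥ 2. The upper and lower bounds meet at 2, so that is the treewidth.

Treewidth 2.
One optimal decomposition is:
Bags: B1 = {1, 3, 7}  B2 = {0, 1, 7}  B3 = {0, 1, 2}  B4 = {1, 2, 5}  B5 = {1, 5, 8}  B6 = {1, 6, 8}  B7 = {1, 4, 6}
Tree: B1–B2, B2–B3, B3–B4, B4–B5, B5–B6, B6–B7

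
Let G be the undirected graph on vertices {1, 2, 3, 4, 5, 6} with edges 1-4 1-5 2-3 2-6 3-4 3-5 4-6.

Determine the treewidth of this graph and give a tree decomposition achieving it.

Each bag holds 3 vertices, so the decomposition has width 2, which upper-bounds the treewidth. For the lower bound, G contains the cycle 1–5–3–4–1, so G is not a forest; only forests have treewidth ≤ 1, hence tw(G) ≥ 2. Therefore the treewidth is 2.

Treewidth 2.
One such decomposition:
Bags: B1 = {1, 4, 5}  B2 = {3, 4, 5}  B3 = {3, 4, 6}  B4 = {2, 3, 6}
Tree: B1–B2, B2–B3, B3–B4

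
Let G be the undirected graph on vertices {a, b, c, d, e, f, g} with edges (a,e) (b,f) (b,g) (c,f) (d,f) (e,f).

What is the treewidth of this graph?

A width-1 tree decomposition is:
Bags: B1 = {d, f}  B2 = {c, f}  B3 = {e, f}  B4 = {b, f}  B5 = {b, g}  B6 = {a, e}
Tree: B1–B2, B1–B3, B2–B4, B4–B5, B3–B6
Every bag has size at most 2, so the width is 2 − 1 = 1 and tw(G) ≤ 1. Since G has at least one edge (e.g. d–f), it is not an edgeless graph, so tw(G) ≥ 1. The upper and lower bounds meet at 1, so that is the treewidth.

1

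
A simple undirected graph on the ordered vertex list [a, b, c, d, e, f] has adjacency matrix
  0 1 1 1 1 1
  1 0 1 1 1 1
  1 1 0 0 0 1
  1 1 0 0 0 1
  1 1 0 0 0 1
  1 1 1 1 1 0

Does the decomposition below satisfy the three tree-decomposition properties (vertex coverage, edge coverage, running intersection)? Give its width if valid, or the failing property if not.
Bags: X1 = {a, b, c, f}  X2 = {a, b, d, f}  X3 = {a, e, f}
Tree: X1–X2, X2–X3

No — edge (b,e) lies in no bag.

A tree decomposition must satisfy three properties: every vertex lies in some bag; for every edge, both endpoints lie together in some bag; and for every vertex, the bags containing it form a connected subtree. Here edge (b,e) lies in no bag, so the decomposition is invalid.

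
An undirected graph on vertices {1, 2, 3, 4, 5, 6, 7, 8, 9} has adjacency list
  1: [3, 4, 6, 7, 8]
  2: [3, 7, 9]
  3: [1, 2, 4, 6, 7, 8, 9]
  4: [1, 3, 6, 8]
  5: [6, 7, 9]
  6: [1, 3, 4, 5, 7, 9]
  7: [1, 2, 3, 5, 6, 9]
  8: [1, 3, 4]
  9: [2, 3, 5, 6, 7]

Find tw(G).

3

A width-3 tree decomposition is:
Bags: B1 = {3, 6, 7, 9}  B2 = {1, 3, 6, 7}  B3 = {2, 3, 7, 9}  B4 = {1, 3, 4, 6}  B5 = {1, 3, 4, 8}  B6 = {5, 6, 7, 9}
Tree: B1–B2, B1–B3, B2–B4, B4–B5, B1–B6
Every bag has size at most 4, so the width is 4 − 1 = 3 and tw(G) ≤ 3. For the lower bound, the 4 vertices {1, 3, 4, 8} are pairwise adjacent, and any tree decomposition puts a clique entirely inside one bag — forcing width ≥ 3. The upper and lower bounds meet at 3, so that is the treewidth.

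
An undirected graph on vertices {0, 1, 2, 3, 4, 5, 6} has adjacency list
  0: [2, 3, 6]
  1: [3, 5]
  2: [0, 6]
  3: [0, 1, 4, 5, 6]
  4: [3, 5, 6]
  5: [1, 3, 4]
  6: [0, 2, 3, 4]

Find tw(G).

A width-2 tree decomposition is:
Bags: B1 = {3, 4, 5}  B2 = {3, 4, 6}  B3 = {0, 3, 6}  B4 = {1, 3, 5}  B5 = {0, 2, 6}
Tree: B1–B2, B2–B3, B1–B4, B3–B5
The largest bag has 3 vertices, giving width 2; this decomposition certifies tw(G) ≤ 2. Conversely, {0, 2, 6} is a clique of size 3, and the vertices of any clique must share a bag in every tree decomposition; so some bag has ≥ 3 vertices and tw(G) ≥ 2. Hence tw(G) = 2 exactly.

2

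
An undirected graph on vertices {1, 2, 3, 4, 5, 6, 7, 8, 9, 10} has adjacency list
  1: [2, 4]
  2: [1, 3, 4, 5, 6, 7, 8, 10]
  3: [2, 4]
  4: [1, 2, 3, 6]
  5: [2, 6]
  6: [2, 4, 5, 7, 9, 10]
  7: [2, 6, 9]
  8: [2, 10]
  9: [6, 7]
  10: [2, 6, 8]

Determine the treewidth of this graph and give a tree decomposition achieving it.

Every bag has size at most 3, so the width is 3 − 1 = 2 and tw(G) ≤ 2. For the lower bound, the 3 vertices {6, 7, 9} are pairwise adjacent, and any tree decomposition puts a clique entirely inside one bag — forcing width ≥ 2. Combining the bounds, tw(G) = 2.

Treewidth 2.
One optimal decomposition is:
Bags: B1 = {2, 6, 10}  B2 = {2, 4, 6}  B3 = {2, 8, 10}  B4 = {2, 6, 7}  B5 = {6, 7, 9}  B6 = {2, 5, 6}  B7 = {1, 2, 4}  B8 = {2, 3, 4}
Tree: B1–B2, B1–B3, B1–B4, B4–B5, B4–B6, B2–B7, B2–B8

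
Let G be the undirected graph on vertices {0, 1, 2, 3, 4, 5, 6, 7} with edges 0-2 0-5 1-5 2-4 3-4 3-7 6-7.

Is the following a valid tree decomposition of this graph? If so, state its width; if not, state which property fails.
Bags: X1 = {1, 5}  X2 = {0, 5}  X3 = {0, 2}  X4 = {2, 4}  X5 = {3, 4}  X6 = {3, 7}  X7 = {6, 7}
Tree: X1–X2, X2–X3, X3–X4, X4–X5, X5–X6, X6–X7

Yes; width 1.

Every vertex of G appears in some bag (union = {0, 1, 2, 3, 4, 5, 6, 7}); every edge is covered by a bag; and for each vertex v the set of bags containing v is connected in the bag tree. The decomposition is therefore valid. The largest bag has 2 vertices, so the width is 1.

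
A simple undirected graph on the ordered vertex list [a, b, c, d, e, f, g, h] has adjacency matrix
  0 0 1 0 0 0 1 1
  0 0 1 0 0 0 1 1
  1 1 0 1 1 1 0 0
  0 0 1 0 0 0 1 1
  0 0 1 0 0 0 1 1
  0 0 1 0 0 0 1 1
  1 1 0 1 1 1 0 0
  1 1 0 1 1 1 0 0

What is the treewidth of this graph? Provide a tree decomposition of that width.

Every bag has size at most 4, so the width is 4 − 1 = 3 and tw(G) ≤ 3. For the lower bound: the 4 vertex sets {a,h}, {d,g}, {c}, {f} are disjoint, each induces a connected subgraph, and every pair is joined by at least one edge of G. Contracting each set to a single vertex therefore yields K_{4} as a minor, and since treewidth is minor-monotone, tw(G) ≥ tw(K_{4}) = 3. Hence tw(G) = 3 exactly.

Treewidth 3.
One optimal decomposition is:
Bags: B1 = {a, c, g, h}  B2 = {c, d, g, h}  B3 = {c, f, g, h}  B4 = {c, e, g, h}  B5 = {b, c, g, h}
Tree: B1–B2, B2–B3, B3–B4, B4–B5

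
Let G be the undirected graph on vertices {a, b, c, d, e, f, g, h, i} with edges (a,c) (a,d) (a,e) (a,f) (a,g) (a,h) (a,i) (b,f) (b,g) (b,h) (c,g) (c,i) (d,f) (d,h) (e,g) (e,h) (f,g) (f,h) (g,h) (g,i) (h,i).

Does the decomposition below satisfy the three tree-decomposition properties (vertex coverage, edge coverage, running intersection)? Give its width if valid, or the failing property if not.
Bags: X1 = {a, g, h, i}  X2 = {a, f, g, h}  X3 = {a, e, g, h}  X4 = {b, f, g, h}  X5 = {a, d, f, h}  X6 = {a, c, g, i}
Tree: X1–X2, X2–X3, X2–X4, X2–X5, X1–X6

Checking the three conditions: (i) the bags cover all of {a, b, c, d, e, f, g, h, i}; (ii) for each edge, some bag contains both endpoints; (iii) the bags containing any fixed vertex form a subtree. All hold, so the decomposition is valid with width 4 − 1 = 3.

Yes; width 3.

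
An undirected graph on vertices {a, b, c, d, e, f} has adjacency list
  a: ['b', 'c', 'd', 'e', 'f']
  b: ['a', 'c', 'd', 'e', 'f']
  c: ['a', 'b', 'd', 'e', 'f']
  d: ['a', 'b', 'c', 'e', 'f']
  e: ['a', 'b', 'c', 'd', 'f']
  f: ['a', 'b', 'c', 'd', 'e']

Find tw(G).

5

A width-5 tree decomposition is:
Bags: B1 = {a, b, c, d, e, f}
Tree: (single bag)
With just one bag of size 6, the width is 6 − 1 = 5, so tw(G) ≤ 5. On the other hand G contains the 6-clique {a, b, c, d, e, f}. A clique must lie in a single bag of any decomposition, so no decomposition can have width below 5. Combining the bounds, tw(G) = 5.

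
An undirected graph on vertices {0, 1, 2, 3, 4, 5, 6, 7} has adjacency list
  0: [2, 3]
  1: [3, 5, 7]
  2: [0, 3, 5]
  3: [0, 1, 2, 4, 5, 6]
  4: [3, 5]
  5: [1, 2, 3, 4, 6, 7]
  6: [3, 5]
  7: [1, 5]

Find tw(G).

A width-2 tree decomposition is:
Bags: B1 = {3, 5, 6}  B2 = {2, 3, 5}  B3 = {1, 3, 5}  B4 = {1, 5, 7}  B5 = {3, 4, 5}  B6 = {0, 2, 3}
Tree: B1–B2, B1–B3, B3–B4, B3–B5, B2–B6
Every bag has size at most 3, so the width is 3 − 1 = 2 and tw(G) ≤ 2. For the lower bound, the 3 vertices {0, 2, 3} are pairwise adjacent, and any tree decomposition puts a clique entirely inside one bag — forcing width ≥ 2. Hence tw(G) = 2 exactly.

2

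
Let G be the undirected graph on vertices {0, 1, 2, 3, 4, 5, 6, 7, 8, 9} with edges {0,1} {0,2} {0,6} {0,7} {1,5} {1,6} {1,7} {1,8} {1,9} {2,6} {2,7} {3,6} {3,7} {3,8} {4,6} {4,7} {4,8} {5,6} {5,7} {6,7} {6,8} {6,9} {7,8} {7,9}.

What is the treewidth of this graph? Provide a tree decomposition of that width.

Treewidth 3.
One such decomposition:
Bags: B1 = {1, 6, 7, 8}  B2 = {1, 5, 6, 7}  B3 = {4, 6, 7, 8}  B4 = {1, 6, 7, 9}  B5 = {0, 1, 6, 7}  B6 = {0, 2, 6, 7}  B7 = {3, 6, 7, 8}
Tree: B1–B2, B1–B3, B1–B4, B4–B5, B5–B6, B3–B7

Each bag holds 4 vertices, so the decomposition has width 3, which upper-bounds the treewidth. For the lower bound, the 4 vertices {0, 1, 6, 7} are pairwise adjacent, and any tree decomposition puts a clique entirely inside one bag — forcing width ≥ 3. Therefore the treewidth is 3.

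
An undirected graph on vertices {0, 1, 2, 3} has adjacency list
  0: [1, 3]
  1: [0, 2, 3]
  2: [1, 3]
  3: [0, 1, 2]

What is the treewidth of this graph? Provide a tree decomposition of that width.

Each bag holds 3 vertices, so the decomposition has width 2, which upper-bounds the treewidth. For the lower bound, the 3 vertices {0, 1, 3} are pairwise adjacent, and any tree decomposition puts a clique entirely inside one bag — forcing width ≥ 2. Combining the bounds, tw(G) = 2.

Treewidth 2.
One optimal decomposition is:
Bags: B1 = {0, 1, 3}  B2 = {1, 2, 3}
Tree: B1–B2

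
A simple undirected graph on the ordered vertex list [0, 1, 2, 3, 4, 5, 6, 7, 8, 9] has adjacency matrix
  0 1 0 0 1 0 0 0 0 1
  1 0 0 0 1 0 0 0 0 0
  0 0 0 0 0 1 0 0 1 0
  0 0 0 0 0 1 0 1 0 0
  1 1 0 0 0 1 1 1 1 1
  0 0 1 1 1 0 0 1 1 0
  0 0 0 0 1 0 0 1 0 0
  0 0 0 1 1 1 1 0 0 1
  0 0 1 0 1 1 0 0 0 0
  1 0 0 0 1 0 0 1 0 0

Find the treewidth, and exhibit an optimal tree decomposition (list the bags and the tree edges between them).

Treewidth 2.
One such decomposition:
Bags: B1 = {4, 7, 9}  B2 = {4, 6, 7}  B3 = {4, 5, 7}  B4 = {0, 4, 9}  B5 = {4, 5, 8}  B6 = {3, 5, 7}  B7 = {0, 1, 4}  B8 = {2, 5, 8}
Tree: B1–B2, B2–B3, B1–B4, B3–B5, B3–B6, B4–B7, B5–B8

The largest bag has 3 vertices, giving width 2; this decomposition certifies tw(G) ≤ 2. On the other hand G contains the 3-clique {2, 5, 8}. A clique must lie in a single bag of any decomposition, so no decomposition can have width below 2. Combining the bounds, tw(G) = 2.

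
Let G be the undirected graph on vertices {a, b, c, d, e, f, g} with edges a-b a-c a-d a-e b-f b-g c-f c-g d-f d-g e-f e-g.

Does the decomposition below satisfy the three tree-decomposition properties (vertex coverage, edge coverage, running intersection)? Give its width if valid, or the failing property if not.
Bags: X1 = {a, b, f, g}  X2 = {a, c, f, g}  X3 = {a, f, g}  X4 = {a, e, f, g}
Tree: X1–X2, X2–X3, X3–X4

No — vertex d appears in no bag.

A tree decomposition must satisfy three properties: every vertex lies in some bag; for every edge, both endpoints lie together in some bag; and for every vertex, the bags containing it form a connected subtree. Here vertex d appears in no bag, so the decomposition is invalid.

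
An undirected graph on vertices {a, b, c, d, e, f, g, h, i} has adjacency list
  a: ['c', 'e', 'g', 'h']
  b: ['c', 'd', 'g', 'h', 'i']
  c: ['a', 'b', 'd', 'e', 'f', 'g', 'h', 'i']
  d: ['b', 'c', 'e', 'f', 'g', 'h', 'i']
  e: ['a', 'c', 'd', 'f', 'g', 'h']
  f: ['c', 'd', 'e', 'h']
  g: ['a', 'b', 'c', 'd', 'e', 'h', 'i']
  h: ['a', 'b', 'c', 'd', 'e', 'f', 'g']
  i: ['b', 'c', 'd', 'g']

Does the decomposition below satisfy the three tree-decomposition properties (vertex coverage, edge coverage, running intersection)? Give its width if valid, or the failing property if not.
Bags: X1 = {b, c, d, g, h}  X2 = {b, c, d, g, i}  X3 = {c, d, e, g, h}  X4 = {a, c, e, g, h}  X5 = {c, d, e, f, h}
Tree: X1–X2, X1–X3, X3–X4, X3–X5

Checking the three conditions: (i) the bags cover all of {a, b, c, d, e, f, g, h, i}; (ii) for each edge, some bag contains both endpoints; (iii) the bags containing any fixed vertex form a subtree. All hold, so the decomposition is valid with width 5 − 1 = 4.

Yes; width 4.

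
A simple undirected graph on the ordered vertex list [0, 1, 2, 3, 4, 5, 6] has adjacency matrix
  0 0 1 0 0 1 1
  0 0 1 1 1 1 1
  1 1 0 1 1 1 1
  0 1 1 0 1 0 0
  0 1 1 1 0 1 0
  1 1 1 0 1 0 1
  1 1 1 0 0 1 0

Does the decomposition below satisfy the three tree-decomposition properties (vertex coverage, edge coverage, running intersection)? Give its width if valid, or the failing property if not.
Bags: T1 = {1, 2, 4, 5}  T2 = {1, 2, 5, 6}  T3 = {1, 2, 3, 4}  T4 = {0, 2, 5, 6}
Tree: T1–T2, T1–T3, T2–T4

Yes; width 3.

Every vertex of G appears in some bag (union = {0, 1, 2, 3, 4, 5, 6}); every edge is covered by a bag; and for each vertex v the set of bags containing v is connected in the bag tree. The decomposition is therefore valid. The largest bag has 4 vertices, so the width is 3.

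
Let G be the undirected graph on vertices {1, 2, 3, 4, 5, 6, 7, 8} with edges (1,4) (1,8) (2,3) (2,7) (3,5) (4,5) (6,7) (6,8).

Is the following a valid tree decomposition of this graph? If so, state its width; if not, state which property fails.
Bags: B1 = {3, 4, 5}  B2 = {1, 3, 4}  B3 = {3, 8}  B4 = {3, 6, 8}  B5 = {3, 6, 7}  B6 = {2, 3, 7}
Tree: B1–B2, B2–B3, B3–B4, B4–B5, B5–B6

A tree decomposition must satisfy three properties: every vertex lies in some bag; for every edge, both endpoints lie together in some bag; and for every vertex, the bags containing it form a connected subtree. Here edge (1,8) lies in no bag, so the decomposition is invalid.

No — edge (1,8) lies in no bag.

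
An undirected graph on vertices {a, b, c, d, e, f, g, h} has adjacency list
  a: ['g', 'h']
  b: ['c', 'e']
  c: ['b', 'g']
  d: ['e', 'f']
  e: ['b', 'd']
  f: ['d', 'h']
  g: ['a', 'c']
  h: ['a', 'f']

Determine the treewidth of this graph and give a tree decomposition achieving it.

Every bag has size at most 3, so the width is 3 − 1 = 2 and tw(G) ≤ 2. The edges a–g–c–b–e–d–f–h–a form a cycle, so G is not a tree and its treewidth is at least 2. Therefore the treewidth is 2.

Treewidth 2.
One such decomposition:
Bags: B1 = {a, c, g}  B2 = {a, b, c}  B3 = {a, b, e}  B4 = {a, d, e}  B5 = {a, d, f}  B6 = {a, f, h}
Tree: B1–B2, B2–B3, B3–B4, B4–B5, B5–B6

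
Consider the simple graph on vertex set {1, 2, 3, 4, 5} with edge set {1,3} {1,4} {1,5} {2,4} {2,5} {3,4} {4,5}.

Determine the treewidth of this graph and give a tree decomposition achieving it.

Treewidth 2.
Bags: B1 = {1, 4, 5}  B2 = {2, 4, 5}  B3 = {1, 3, 4}
Tree: B1–B2, B1–B3

Every bag has size at most 3, so the width is 3 − 1 = 2 and tw(G) ≤ 2. On the other hand G contains the 3-clique {1, 3, 4}. A clique must lie in a single bag of any decomposition, so no decomposition can have width below 2. Combining the bounds, tw(G) = 2.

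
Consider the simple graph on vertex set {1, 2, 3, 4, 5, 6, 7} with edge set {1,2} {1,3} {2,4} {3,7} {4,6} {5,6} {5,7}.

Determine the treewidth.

2

A width-2 tree decomposition is:
Bags: B1 = {1, 2, 3}  B2 = {2, 3, 7}  B3 = {2, 5, 7}  B4 = {2, 5, 6}  B5 = {2, 4, 6}
Tree: B1–B2, B2–B3, B3–B4, B4–B5
Every bag has size at most 3, so the width is 3 − 1 = 2 and tw(G) ≤ 2. Since 2–1–3–7–5–6–4–2 is a cycle in G, G is not acyclic. Forests are exactly the graphs of treewidth ≤ 1, so tw(G) ≥ 2. Hence tw(G) = 2 exactly.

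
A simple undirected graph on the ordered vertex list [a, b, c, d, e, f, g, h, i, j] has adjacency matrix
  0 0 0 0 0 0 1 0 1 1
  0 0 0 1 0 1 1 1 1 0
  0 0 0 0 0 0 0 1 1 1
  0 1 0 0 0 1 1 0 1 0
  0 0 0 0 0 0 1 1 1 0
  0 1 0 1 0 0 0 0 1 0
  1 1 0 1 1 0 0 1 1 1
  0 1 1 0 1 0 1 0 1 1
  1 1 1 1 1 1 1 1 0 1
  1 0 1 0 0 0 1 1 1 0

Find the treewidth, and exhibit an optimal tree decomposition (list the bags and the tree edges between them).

Treewidth 3.
One such decomposition:
Bags: B1 = {g, h, i, j}  B2 = {b, g, h, i}  B3 = {e, g, h, i}  B4 = {c, h, i, j}  B5 = {a, g, i, j}  B6 = {b, d, g, i}  B7 = {b, d, f, i}
Tree: B1–B2, B1–B3, B1–B4, B1–B5, B2–B6, B6–B7

Every bag has size at most 4, so the width is 4 − 1 = 3 and tw(G) ≤ 3. Conversely, {b, d, g, i} is a clique of size 4, and the vertices of any clique must share a bag in every tree decomposition; so some bag has ≥ 4 vertices and tw(G) ≥ 3. Hence tw(G) = 3 exactly.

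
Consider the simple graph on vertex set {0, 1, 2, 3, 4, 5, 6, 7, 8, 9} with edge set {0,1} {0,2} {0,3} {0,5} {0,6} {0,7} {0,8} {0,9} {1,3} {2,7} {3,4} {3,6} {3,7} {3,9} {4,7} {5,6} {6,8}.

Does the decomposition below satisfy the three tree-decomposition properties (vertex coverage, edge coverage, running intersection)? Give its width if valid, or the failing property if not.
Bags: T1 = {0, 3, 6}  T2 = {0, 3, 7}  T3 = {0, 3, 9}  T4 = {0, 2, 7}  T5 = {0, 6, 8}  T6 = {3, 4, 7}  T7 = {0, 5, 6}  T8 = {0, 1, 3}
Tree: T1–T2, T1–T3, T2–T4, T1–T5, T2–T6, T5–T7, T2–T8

Every vertex of G appears in some bag (union = {0, 1, 2, 3, 4, 5, 6, 7, 8, 9}); every edge is covered by a bag; and for each vertex v the set of bags containing v is connected in the bag tree. The decomposition is therefore valid. The largest bag has 3 vertices, so the width is 2.

Yes; width 2.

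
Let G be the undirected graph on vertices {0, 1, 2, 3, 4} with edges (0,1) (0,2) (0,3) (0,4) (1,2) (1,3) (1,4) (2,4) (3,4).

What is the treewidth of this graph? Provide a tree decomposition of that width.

Every bag has size at most 4, so the width is 4 − 1 = 3 and tw(G) ≤ 3. On the other hand G contains the 4-clique {0, 1, 2, 4}. A clique must lie in a single bag of any decomposition, so no decomposition can have width below 3. Therefore the treewidth is 3.

Treewidth 3.
Bags: B1 = {0, 1, 2, 4}  B2 = {0, 1, 3, 4}
Tree: B1–B2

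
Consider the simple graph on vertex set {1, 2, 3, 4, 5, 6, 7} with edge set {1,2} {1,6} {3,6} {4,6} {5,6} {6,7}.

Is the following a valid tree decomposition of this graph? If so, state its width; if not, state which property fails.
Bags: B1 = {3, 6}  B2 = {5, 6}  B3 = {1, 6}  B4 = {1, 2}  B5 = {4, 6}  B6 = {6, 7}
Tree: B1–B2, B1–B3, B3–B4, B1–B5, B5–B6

Yes; width 1.

Checking the three conditions: (i) the bags cover all of {1, 2, 3, 4, 5, 6, 7}; (ii) for each edge, some bag contains both endpoints; (iii) the bags containing any fixed vertex form a subtree. All hold, so the decomposition is valid with width 2 − 1 = 1.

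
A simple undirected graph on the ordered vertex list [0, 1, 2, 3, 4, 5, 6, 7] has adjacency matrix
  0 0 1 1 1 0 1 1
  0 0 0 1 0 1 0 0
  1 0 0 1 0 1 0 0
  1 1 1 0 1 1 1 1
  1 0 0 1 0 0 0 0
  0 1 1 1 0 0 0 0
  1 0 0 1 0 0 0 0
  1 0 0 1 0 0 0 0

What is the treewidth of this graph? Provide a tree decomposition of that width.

Every bag has size at most 3, so the width is 3 − 1 = 2 and tw(G) ≤ 2. For the lower bound, the 3 vertices {0, 2, 3} are pairwise adjacent, and any tree decomposition puts a clique entirely inside one bag — forcing width ≥ 2. Combining the bounds, tw(G) = 2.

Treewidth 2.
One such decomposition:
Bags: B1 = {0, 3, 6}  B2 = {0, 2, 3}  B3 = {0, 3, 7}  B4 = {0, 3, 4}  B5 = {2, 3, 5}  B6 = {1, 3, 5}
Tree: B1–B2, B1–B3, B2–B4, B2–B5, B5–B6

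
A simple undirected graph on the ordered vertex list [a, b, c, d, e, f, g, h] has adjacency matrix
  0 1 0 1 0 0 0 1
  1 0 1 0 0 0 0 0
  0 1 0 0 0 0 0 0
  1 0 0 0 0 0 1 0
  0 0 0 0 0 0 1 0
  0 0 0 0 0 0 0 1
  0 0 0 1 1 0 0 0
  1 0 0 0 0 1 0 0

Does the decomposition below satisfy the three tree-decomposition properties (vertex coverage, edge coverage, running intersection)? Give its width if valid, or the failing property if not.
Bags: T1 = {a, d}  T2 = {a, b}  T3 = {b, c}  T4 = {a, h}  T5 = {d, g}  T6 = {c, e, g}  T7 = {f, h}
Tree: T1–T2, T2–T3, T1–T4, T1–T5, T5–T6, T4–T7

No — bags containing vertex c are not connected in the tree.

A tree decomposition must satisfy three properties: every vertex lies in some bag; for every edge, both endpoints lie together in some bag; and for every vertex, the bags containing it form a connected subtree. Here bags containing vertex c are not connected in the tree, so the decomposition is invalid.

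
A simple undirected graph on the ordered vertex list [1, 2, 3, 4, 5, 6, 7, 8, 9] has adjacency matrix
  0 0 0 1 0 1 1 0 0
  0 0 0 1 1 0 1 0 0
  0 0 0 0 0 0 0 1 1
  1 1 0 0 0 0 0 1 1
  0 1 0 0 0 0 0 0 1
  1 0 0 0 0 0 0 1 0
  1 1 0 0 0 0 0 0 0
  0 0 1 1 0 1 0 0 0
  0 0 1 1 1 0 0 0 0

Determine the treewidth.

3

A width-3 tree decomposition is:
Bags: B1 = {3, 5, 8, 9}  B2 = {4, 5, 8, 9}  B3 = {2, 4, 5, 8}  B4 = {2, 4, 6, 8}  B5 = {1, 2, 4, 6}  B6 = {1, 2, 6, 7}
Tree: B1–B2, B2–B3, B3–B4, B4–B5, B5–B6
Every bag has size at most 4, so the width is 4 − 1 = 3 and tw(G) ≤ 3. For the lower bound: the 4 vertex sets {3,5,9}, {8}, {4}, {1,2,6,7} are disjoint, each induces a connected subgraph, and every pair is joined by at least one edge of G. Contracting each set to a single vertex therefore yields K_{4} as a minor, and since treewidth is minor-monotone, tw(G) ≥ tw(K_{4}) = 3. The upper and lower bounds meet at 3, so that is the treewidth.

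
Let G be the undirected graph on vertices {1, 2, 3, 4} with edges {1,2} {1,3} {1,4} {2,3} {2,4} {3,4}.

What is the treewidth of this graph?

3

A width-3 tree decomposition is:
Bags: B1 = {1, 2, 3, 4}
Tree: (single bag)
A single bag containing all 4 vertices is trivially a valid decomposition of width 3. On the other hand G contains the 4-clique {1, 2, 3, 4}. A clique must lie in a single bag of any decomposition, so no decomposition can have width below 3. Hence tw(G) = 3 exactly.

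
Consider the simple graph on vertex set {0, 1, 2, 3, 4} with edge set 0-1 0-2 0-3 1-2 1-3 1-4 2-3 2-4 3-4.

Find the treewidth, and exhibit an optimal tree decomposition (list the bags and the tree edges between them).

Every bag has size at most 4, so the width is 4 − 1 = 3 and tw(G) ≤ 3. For the lower bound, the 4 vertices {0, 1, 2, 3} are pairwise adjacent, and any tree decomposition puts a clique entirely inside one bag — forcing width ≥ 3. Therefore the treewidth is 3.

Treewidth 3.
Bags: B1 = {1, 2, 3, 4}  B2 = {0, 1, 2, 3}
Tree: B1–B2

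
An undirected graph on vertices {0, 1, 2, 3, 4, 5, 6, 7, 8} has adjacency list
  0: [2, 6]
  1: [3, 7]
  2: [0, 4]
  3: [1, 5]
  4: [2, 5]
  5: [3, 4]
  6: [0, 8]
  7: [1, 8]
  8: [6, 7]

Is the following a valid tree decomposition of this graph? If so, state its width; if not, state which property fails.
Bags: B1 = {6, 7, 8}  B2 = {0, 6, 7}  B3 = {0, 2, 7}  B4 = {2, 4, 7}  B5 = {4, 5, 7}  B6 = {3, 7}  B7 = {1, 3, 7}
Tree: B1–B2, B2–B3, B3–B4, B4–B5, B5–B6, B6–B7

No — edge (5,3) lies in no bag.

A tree decomposition must satisfy three properties: every vertex lies in some bag; for every edge, both endpoints lie together in some bag; and for every vertex, the bags containing it form a connected subtree. Here edge (5,3) lies in no bag, so the decomposition is invalid.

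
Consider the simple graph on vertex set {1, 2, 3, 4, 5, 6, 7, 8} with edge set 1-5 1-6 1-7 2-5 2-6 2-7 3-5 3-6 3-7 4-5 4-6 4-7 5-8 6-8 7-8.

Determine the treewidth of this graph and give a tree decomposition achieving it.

Each bag holds 4 vertices, so the decomposition has width 3, which upper-bounds the treewidth. For the lower bound: the 4 vertex sets {1,7}, {3,5}, {6}, {2} are disjoint, each induces a connected subgraph, and every pair is joined by at least one edge of G. Contracting each set to a single vertex therefore yields K_{4} as a minor, and since treewidth is minor-monotone, tw(G) ≥ tw(K_{4}) = 3. Hence tw(G) = 3 exactly.

Treewidth 3.
Bags: B1 = {1, 5, 6, 7}  B2 = {3, 5, 6, 7}  B3 = {2, 5, 6, 7}  B4 = {4, 5, 6, 7}  B5 = {5, 6, 7, 8}
Tree: B1–B2, B2–B3, B3–B4, B4–B5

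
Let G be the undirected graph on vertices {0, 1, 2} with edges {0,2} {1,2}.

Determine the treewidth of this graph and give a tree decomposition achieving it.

Each bag holds 2 vertices, so the decomposition has width 1, which upper-bounds the treewidth. Since G has at least one edge (e.g. 0–2), it is not an edgeless graph, so tw(G) ≥ 1. Therefore the treewidth is 1.

Treewidth 1.
One such decomposition:
Bags: B1 = {0, 2}  B2 = {1, 2}
Tree: B1–B2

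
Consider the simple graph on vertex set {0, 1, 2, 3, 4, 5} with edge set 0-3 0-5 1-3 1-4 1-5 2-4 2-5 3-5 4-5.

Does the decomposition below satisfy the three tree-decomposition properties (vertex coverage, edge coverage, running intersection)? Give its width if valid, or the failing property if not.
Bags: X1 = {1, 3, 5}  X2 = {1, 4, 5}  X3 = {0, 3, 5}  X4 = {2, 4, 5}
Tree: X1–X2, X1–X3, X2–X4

Checking the three conditions: (i) the bags cover all of {0, 1, 2, 3, 4, 5}; (ii) for each edge, some bag contains both endpoints; (iii) the bags containing any fixed vertex form a subtree. All hold, so the decomposition is valid with width 3 − 1 = 2.

Yes; width 2.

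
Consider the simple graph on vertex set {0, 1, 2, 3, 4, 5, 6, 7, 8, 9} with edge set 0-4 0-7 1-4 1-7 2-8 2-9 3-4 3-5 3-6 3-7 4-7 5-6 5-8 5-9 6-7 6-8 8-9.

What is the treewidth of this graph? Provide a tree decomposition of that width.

The largest bag has 3 vertices, giving width 2; this decomposition certifies tw(G) ≤ 2. Conversely, {2, 8, 9} is a clique of size 3, and the vertices of any clique must share a bag in every tree decomposition; so some bag has ≥ 3 vertices and tw(G) ≥ 2. Hence tw(G) = 2 exactly.

Treewidth 2.
One such decomposition:
Bags: B1 = {3, 5, 6}  B2 = {3, 6, 7}  B3 = {5, 6, 8}  B4 = {3, 4, 7}  B5 = {0, 4, 7}  B6 = {5, 8, 9}  B7 = {1, 4, 7}  B8 = {2, 8, 9}
Tree: B1–B2, B1–B3, B2–B4, B4–B5, B3–B6, B5–B7, B6–B8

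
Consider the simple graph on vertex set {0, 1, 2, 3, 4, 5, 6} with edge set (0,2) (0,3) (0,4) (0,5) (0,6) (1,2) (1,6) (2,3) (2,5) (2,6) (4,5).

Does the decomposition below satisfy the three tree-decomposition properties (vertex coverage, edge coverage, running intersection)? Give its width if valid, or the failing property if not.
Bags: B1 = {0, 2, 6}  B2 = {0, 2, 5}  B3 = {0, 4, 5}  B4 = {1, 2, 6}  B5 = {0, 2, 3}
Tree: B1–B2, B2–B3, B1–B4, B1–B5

Every vertex of G appears in some bag (union = {0, 1, 2, 3, 4, 5, 6}); every edge is covered by a bag; and for each vertex v the set of bags containing v is connected in the bag tree. The decomposition is therefore valid. The largest bag has 3 vertices, so the width is 2.

Yes; width 2.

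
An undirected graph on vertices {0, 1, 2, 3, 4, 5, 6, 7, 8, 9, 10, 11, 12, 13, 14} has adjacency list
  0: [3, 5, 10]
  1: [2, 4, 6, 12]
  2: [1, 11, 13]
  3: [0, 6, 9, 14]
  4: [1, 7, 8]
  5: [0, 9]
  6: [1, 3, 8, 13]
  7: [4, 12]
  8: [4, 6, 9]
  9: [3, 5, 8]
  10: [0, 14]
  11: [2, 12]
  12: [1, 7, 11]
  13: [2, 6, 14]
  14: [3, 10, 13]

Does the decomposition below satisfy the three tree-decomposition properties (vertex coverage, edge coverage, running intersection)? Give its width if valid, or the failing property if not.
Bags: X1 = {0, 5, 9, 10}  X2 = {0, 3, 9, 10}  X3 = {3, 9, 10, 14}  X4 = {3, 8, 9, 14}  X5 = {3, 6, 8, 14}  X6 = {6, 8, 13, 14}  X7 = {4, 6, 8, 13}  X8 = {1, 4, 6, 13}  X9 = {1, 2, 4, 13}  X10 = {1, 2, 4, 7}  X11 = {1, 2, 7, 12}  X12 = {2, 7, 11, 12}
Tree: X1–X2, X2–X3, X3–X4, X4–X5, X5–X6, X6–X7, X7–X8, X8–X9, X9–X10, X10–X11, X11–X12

Yes; width 3.

Checking the three conditions: (i) the bags cover all of {0, 1, 2, 3, 4, 5, 6, 7, 8, 9, 10, 11, 12, 13, 14}; (ii) for each edge, some bag contains both endpoints; (iii) the bags containing any fixed vertex form a subtree. All hold, so the decomposition is valid with width 4 − 1 = 3.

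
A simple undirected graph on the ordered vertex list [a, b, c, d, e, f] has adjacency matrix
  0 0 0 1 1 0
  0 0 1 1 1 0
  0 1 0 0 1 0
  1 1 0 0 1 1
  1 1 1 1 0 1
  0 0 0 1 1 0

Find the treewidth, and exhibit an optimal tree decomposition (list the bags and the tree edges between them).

Treewidth 2.
One optimal decomposition is:
Bags: B1 = {b, c, e}  B2 = {b, d, e}  B3 = {d, e, f}  B4 = {a, d, e}
Tree: B1–B2, B2–B3, B2–B4

Every bag has size at most 3, so the width is 3 − 1 = 2 and tw(G) ≤ 2. For the lower bound, the 3 vertices {a, d, e} are pairwise adjacent, and any tree decomposition puts a clique entirely inside one bag — forcing width ≥ 2. Therefore the treewidth is 2.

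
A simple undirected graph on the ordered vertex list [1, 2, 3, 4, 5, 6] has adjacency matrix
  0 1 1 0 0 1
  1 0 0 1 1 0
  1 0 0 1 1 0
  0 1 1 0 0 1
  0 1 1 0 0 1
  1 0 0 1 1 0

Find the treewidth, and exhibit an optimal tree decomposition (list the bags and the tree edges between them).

Treewidth 3.
One optimal decomposition is:
Bags: B1 = {2, 3, 5, 6}  B2 = {1, 2, 3, 6}  B3 = {2, 3, 4, 6}
Tree: B1–B2, B2–B3

The largest bag has 4 vertices, giving width 3; this decomposition certifies tw(G) ≤ 3. For the lower bound: the 4 vertex sets {3,5}, {1,6}, {2}, {4} are disjoint, each induces a connected subgraph, and every pair is joined by at least one edge of G. Contracting each set to a single vertex therefore yields K_{4} as a minor, and since treewidth is minor-monotone, tw(G) ≥ tw(K_{4}) = 3. Hence tw(G) = 3 exactly.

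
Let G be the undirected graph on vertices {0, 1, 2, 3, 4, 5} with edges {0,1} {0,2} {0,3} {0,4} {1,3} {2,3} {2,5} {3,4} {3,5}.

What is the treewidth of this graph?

A width-2 tree decomposition is:
Bags: B1 = {0, 1, 3}  B2 = {0, 2, 3}  B3 = {2, 3, 5}  B4 = {0, 3, 4}
Tree: B1–B2, B2–B3, B2–B4
Each bag holds 3 vertices, so the decomposition has width 2, which upper-bounds the treewidth. For the lower bound, the 3 vertices {0, 1, 3} are pairwise adjacent, and any tree decomposition puts a clique entirely inside one bag — forcing width ≥ 2. The upper and lower bounds meet at 2, so that is the treewidth.

2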